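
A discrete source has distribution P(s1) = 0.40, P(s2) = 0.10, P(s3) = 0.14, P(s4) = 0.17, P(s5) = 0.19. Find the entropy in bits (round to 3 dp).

H = −Σ pᵢ log₂ pᵢ.
−0.40·log₂(0.40) = 0.5288
−0.10·log₂(0.10) = 0.3322
−0.14·log₂(0.14) = 0.3971
−0.17·log₂(0.17) = 0.4346
−0.19·log₂(0.19) = 0.4552
Sum ≈ 2.1479 → 2.148 bits.

2.148 bits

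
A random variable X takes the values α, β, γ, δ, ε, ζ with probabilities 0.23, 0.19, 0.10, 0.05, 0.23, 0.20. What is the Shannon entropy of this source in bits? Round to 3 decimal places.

2.443 bits

H = −Σ pᵢ log₂ pᵢ.
−0.23·log₂(0.23) = 0.4877
−0.19·log₂(0.19) = 0.4552
−0.10·log₂(0.10) = 0.3322
−0.05·log₂(0.05) = 0.2161
−0.23·log₂(0.23) = 0.4877
−0.20·log₂(0.20) = 0.4644
Sum ≈ 2.4432 → 2.443 bits.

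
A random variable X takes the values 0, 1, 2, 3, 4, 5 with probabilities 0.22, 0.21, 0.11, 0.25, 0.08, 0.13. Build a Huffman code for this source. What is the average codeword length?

Repeatedly combine the two least-probable nodes; the expected code length is the sum of the merged weights.
merge 2/25 + 11/100 → 19/100
merge 13/100 + 19/100 → 8/25
merge 21/100 + 11/50 → 43/100
merge 1/4 + 8/25 → 57/100
merge 43/100 + 57/100 → 1
L = 19/100 + 8/25 + 43/100 + 57/100 + 1 = 251/100 = 2.51 bits/symbol.

2.51 bits/symbol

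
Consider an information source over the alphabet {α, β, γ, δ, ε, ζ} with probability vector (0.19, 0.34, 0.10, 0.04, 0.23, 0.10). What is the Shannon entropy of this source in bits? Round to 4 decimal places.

H = −Σ pᵢ log₂ pᵢ.
−0.19·log₂(0.19) = 0.4552
−0.34·log₂(0.34) = 0.5292
−0.10·log₂(0.10) = 0.3322
−0.04·log₂(0.04) = 0.1858
−0.23·log₂(0.23) = 0.4877
−0.10·log₂(0.10) = 0.3322
Sum ≈ 2.3222 → 2.3222 bits.

2.3222 bits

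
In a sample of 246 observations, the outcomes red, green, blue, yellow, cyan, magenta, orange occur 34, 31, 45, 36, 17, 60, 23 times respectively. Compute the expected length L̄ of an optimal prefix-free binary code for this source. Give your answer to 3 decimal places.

2.736 bits/symbol

Probabilities are the counts divided by 246.
Repeatedly combine the two least-probable nodes; the expected code length is the sum of the merged weights.
merge 17/246 + 23/246 → 20/123
merge 31/246 + 17/123 → 65/246
merge 6/41 + 20/123 → 38/123
merge 15/82 + 10/41 → 35/82
merge 65/246 + 38/123 → 47/82
merge 35/82 + 47/82 → 1
L = 20/123 + 65/246 + 38/123 + 35/82 + 47/82 + 1 = 673/246 ≈ 2.736 bits/symbol.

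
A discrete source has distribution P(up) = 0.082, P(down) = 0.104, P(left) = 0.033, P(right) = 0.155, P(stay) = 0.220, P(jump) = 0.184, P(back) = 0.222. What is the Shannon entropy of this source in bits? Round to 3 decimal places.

2.627 bits

H = −Σ pᵢ log₂ pᵢ.
−0.082·log₂(0.082) = 0.2959
−0.104·log₂(0.104) = 0.3396
−0.033·log₂(0.033) = 0.1624
−0.155·log₂(0.155) = 0.4169
−0.220·log₂(0.220) = 0.4806
−0.184·log₂(0.184) = 0.4494
−0.222·log₂(0.222) = 0.4820
Sum ≈ 2.6268 → 2.627 bits.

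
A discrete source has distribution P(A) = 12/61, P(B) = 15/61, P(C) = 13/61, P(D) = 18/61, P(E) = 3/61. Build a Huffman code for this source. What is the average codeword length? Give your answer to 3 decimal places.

Repeatedly combine the two least-probable nodes; the expected code length is the sum of the merged weights.
merge 3/61 + 12/61 → 15/61
merge 13/61 + 15/61 → 28/61
merge 15/61 + 18/61 → 33/61
merge 28/61 + 33/61 → 1
L = 15/61 + 28/61 + 33/61 + 1 = 137/61 ≈ 2.246 bits/symbol.

2.246 bits/symbol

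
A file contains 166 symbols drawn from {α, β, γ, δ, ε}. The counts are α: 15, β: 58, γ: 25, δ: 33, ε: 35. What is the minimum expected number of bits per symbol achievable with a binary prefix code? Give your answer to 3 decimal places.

2.241 bits/symbol

Probabilities are the counts divided by 166.
Repeatedly combine the two least-probable nodes; the expected code length is the sum of the merged weights.
merge 15/166 + 25/166 → 20/83
merge 33/166 + 35/166 → 34/83
merge 20/83 + 29/83 → 49/83
merge 34/83 + 49/83 → 1
L = 20/83 + 34/83 + 49/83 + 1 = 186/83 ≈ 2.241 bits/symbol.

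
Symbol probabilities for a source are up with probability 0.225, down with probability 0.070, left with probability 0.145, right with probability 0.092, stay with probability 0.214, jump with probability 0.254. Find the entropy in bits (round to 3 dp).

2.452 bits

H = −Σ pᵢ log₂ pᵢ.
−0.225·log₂(0.225) = 0.4842
−0.070·log₂(0.070) = 0.2686
−0.145·log₂(0.145) = 0.4040
−0.092·log₂(0.092) = 0.3167
−0.214·log₂(0.214) = 0.4760
−0.254·log₂(0.254) = 0.5022
Sum ≈ 2.4516 → 2.452 bits.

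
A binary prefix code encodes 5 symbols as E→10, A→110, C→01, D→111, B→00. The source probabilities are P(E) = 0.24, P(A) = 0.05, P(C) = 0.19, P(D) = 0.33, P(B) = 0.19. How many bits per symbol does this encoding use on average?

2.38 bits/symbol

L̄ = Σ pᵢ·ℓᵢ = 0.24·2 + 0.05·3 + 0.19·2 + 0.33·3 + 0.19·2 = 2.38 bits/symbol.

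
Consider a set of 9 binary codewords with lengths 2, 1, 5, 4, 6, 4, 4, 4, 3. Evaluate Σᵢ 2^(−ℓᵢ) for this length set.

With common denominator 2^6 = 64: Σ 2^(−ℓᵢ) = 16/64 + 32/64 + 2/64 + 4/64 + 1/64 + 4/64 + 4/64 + 4/64 + 8/64 = 75/64 = 1.171875.

1.171875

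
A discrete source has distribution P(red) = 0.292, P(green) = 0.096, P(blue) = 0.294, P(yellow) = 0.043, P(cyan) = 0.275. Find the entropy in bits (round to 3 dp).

2.070 bits

H = −Σ pᵢ log₂ pᵢ.
−0.292·log₂(0.292) = 0.5186
−0.096·log₂(0.096) = 0.3246
−0.294·log₂(0.294) = 0.5192
−0.043·log₂(0.043) = 0.1952
−0.275·log₂(0.275) = 0.5122
Sum ≈ 2.0698 → 2.070 bits.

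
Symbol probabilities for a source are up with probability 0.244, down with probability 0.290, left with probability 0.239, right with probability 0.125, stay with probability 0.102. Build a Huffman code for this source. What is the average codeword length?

Repeatedly combine the two least-probable nodes; the expected code length is the sum of the merged weights.
merge 51/500 + 1/8 → 227/1000
merge 227/1000 + 239/1000 → 233/500
merge 61/250 + 29/100 → 267/500
merge 233/500 + 267/500 → 1
L = 227/1000 + 233/500 + 267/500 + 1 = 2227/1000 = 2.227 bits/symbol.

2.227 bits/symbol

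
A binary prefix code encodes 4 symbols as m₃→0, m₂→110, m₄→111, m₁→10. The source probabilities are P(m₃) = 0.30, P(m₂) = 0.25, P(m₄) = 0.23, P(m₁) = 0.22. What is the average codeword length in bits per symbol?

L̄ = Σ pᵢ·ℓᵢ = 0.30·1 + 0.25·3 + 0.23·3 + 0.22·2 = 2.18 bits/symbol.

2.18 bits/symbol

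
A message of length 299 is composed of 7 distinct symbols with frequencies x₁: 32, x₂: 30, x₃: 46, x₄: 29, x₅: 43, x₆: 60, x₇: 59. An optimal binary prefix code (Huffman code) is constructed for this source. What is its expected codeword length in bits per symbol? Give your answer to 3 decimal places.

2.799 bits/symbol

Probabilities are the counts divided by 299.
Repeatedly combine the two least-probable nodes; the expected code length is the sum of the merged weights.
merge 29/299 + 30/299 → 59/299
merge 32/299 + 43/299 → 75/299
merge 2/13 + 59/299 → 105/299
merge 59/299 + 60/299 → 119/299
merge 75/299 + 105/299 → 180/299
merge 119/299 + 180/299 → 1
L = 59/299 + 75/299 + 105/299 + 119/299 + 180/299 + 1 = 837/299 ≈ 2.799 bits/symbol.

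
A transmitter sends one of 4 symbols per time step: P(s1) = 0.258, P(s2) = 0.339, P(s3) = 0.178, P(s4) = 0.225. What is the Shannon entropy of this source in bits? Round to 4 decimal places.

H = −Σ pᵢ log₂ pᵢ.
−0.258·log₂(0.258) = 0.5043
−0.339·log₂(0.339) = 0.5291
−0.178·log₂(0.178) = 0.4432
−0.225·log₂(0.225) = 0.4842
Sum ≈ 1.9608 → 1.9608 bits.

1.9608 bits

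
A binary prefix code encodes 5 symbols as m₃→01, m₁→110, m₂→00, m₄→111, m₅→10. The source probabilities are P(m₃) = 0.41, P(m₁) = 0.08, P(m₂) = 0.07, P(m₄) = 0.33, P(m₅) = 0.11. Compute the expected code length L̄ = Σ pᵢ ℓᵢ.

2.41 bits/symbol

L̄ = Σ pᵢ·ℓᵢ = 0.41·2 + 0.08·3 + 0.07·2 + 0.33·3 + 0.11·2 = 2.41 bits/symbol.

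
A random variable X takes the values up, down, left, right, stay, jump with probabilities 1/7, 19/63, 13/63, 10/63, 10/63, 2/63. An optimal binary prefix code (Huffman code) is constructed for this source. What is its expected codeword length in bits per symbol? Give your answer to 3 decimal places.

2.492 bits/symbol

Repeatedly combine the two least-probable nodes; the expected code length is the sum of the merged weights.
merge 2/63 + 1/7 → 11/63
merge 10/63 + 10/63 → 20/63
merge 11/63 + 13/63 → 8/21
merge 19/63 + 20/63 → 13/21
merge 8/21 + 13/21 → 1
L = 11/63 + 20/63 + 8/21 + 13/21 + 1 = 157/63 ≈ 2.492 bits/symbol.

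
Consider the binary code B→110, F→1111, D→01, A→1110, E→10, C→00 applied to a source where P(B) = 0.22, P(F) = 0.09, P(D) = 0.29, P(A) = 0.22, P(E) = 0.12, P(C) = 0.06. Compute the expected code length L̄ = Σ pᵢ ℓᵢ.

2.84 bits/symbol

L̄ = Σ pᵢ·ℓᵢ = 0.22·3 + 0.09·4 + 0.29·2 + 0.22·4 + 0.12·2 + 0.06·2 = 2.84 bits/symbol.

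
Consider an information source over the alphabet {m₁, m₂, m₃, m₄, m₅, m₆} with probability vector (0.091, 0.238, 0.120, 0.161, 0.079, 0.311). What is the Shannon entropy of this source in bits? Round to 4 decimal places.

H = −Σ pᵢ log₂ pᵢ.
−0.091·log₂(0.091) = 0.3147
−0.238·log₂(0.238) = 0.4929
−0.120·log₂(0.120) = 0.3671
−0.161·log₂(0.161) = 0.4242
−0.079·log₂(0.079) = 0.2893
−0.311·log₂(0.311) = 0.5240
Sum ≈ 2.4122 → 2.4122 bits.

2.4122 bits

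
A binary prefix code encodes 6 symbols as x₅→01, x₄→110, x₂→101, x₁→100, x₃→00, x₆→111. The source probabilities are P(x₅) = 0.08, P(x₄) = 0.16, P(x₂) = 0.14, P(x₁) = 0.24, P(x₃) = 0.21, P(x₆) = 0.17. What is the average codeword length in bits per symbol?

L̄ = Σ pᵢ·ℓᵢ = 0.08·2 + 0.16·3 + 0.14·3 + 0.24·3 + 0.21·2 + 0.17·3 = 2.71 bits/symbol.

2.71 bits/symbol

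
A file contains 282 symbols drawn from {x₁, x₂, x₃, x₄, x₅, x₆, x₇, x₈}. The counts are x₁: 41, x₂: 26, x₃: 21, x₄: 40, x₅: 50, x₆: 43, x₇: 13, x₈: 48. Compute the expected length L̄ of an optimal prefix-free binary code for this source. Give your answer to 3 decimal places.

Probabilities are the counts divided by 282.
Repeatedly combine the two least-probable nodes; the expected code length is the sum of the merged weights.
merge 13/282 + 7/94 → 17/141
merge 13/141 + 17/141 → 10/47
merge 20/141 + 41/282 → 27/94
merge 43/282 + 8/47 → 91/282
merge 25/141 + 10/47 → 55/141
merge 27/94 + 91/282 → 86/141
merge 55/141 + 86/141 → 1
L = 17/141 + 10/47 + 27/94 + 91/282 + 55/141 + 86/141 + 1 = 415/141 ≈ 2.943 bits/symbol.

2.943 bits/symbol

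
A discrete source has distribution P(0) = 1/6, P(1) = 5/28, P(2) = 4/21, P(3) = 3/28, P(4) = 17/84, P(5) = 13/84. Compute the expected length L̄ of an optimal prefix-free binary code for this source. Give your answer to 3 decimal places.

2.607 bits/symbol

Repeatedly combine the two least-probable nodes; the expected code length is the sum of the merged weights.
merge 3/28 + 13/84 → 11/42
merge 1/6 + 5/28 → 29/84
merge 4/21 + 17/84 → 11/28
merge 11/42 + 29/84 → 17/28
merge 11/28 + 17/28 → 1
L = 11/42 + 29/84 + 11/28 + 17/28 + 1 = 73/28 ≈ 2.607 bits/symbol.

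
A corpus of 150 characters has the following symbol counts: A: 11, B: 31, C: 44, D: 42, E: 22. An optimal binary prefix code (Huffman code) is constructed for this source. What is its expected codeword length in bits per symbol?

Probabilities are the counts divided by 150.
Repeatedly combine the two least-probable nodes; the expected code length is the sum of the merged weights.
merge 11/150 + 11/75 → 11/50
merge 31/150 + 11/50 → 32/75
merge 7/25 + 22/75 → 43/75
merge 32/75 + 43/75 → 1
L = 11/50 + 32/75 + 43/75 + 1 = 111/50 = 2.22 bits/symbol.

2.22 bits/symbol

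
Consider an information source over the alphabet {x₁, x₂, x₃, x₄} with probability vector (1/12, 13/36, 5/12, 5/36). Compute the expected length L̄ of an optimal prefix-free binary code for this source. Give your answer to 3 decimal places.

Repeatedly combine the two least-probable nodes; the expected code length is the sum of the merged weights.
merge 1/12 + 5/36 → 2/9
merge 2/9 + 13/36 → 7/12
merge 5/12 + 7/12 → 1
L = 2/9 + 7/12 + 1 = 65/36 ≈ 1.806 bits/symbol.

1.806 bits/symbol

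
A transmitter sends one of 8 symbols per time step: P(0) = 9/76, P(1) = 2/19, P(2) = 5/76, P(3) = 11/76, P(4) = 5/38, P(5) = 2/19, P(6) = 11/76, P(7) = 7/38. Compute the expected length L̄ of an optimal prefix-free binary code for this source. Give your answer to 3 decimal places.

2.987 bits/symbol

Repeatedly combine the two least-probable nodes; the expected code length is the sum of the merged weights.
merge 5/76 + 2/19 → 13/76
merge 2/19 + 9/76 → 17/76
merge 5/38 + 11/76 → 21/76
merge 11/76 + 13/76 → 6/19
merge 7/38 + 17/76 → 31/76
merge 21/76 + 6/19 → 45/76
merge 31/76 + 45/76 → 1
L = 13/76 + 17/76 + 21/76 + 6/19 + 31/76 + 45/76 + 1 = 227/76 ≈ 2.987 bits/symbol.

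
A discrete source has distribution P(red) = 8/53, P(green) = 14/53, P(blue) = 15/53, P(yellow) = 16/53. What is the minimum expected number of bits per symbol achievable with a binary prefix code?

2 bits/symbol

Repeatedly combine the two least-probable nodes; the expected code length is the sum of the merged weights.
merge 8/53 + 14/53 → 22/53
merge 15/53 + 16/53 → 31/53
merge 22/53 + 31/53 → 1
L = 22/53 + 31/53 + 1 = 2 bits/symbol.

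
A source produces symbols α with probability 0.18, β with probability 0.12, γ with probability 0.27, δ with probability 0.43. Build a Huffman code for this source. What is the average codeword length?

1.87 bits/symbol

Repeatedly combine the two least-probable nodes; the expected code length is the sum of the merged weights.
merge 3/25 + 9/50 → 3/10
merge 27/100 + 3/10 → 57/100
merge 43/100 + 57/100 → 1
L = 3/10 + 57/100 + 1 = 187/100 = 1.87 bits/symbol.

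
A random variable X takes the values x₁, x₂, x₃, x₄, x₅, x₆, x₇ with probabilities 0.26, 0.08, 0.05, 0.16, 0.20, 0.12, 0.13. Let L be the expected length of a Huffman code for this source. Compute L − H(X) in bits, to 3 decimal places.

Entropy H = −Σ p log₂ p ≈ 2.6500 bits.
Huffman merges: 1/20+2/25→13/100; 3/25+13/100→1/4; 13/100+4/25→29/100; 1/5+1/4→9/20; 13/50+29/100→11/20; 9/20+11/20→1. L = 267/100 ≈ 2.6700.
L − H = 2.6700 − 2.6500 = 0.020 bits.

0.020 bits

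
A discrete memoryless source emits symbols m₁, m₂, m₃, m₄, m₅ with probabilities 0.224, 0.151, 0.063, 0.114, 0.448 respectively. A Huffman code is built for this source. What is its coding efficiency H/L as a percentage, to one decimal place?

98.3%

Entropy H = −Σ p log₂ p ≈ 2.0227 bits.
Huffman merges: 63/1000+57/500→177/1000; 151/1000+177/1000→41/125; 28/125+41/125→69/125; 56/125+69/125→1. L = 2057/1000 ≈ 2.0570.
Efficiency = H/L = 2.0227/2.0570 = 98.3%.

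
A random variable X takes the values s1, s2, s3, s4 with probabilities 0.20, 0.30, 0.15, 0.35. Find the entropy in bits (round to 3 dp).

1.926 bits

H = −Σ pᵢ log₂ pᵢ.
−0.20·log₂(0.20) = 0.4644
−0.30·log₂(0.30) = 0.5211
−0.15·log₂(0.15) = 0.4105
−0.35·log₂(0.35) = 0.5301
Sum ≈ 1.9261 → 1.926 bits.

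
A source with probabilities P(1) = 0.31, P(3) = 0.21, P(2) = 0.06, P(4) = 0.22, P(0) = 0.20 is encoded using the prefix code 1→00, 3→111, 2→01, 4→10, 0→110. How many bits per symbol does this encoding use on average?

L̄ = Σ pᵢ·ℓᵢ = 0.31·2 + 0.21·3 + 0.06·2 + 0.22·2 + 0.20·3 = 2.41 bits/symbol.

2.41 bits/symbol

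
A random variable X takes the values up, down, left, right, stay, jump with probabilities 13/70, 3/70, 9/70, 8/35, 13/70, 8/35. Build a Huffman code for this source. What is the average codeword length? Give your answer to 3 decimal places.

Repeatedly combine the two least-probable nodes; the expected code length is the sum of the merged weights.
merge 3/70 + 9/70 → 6/35
merge 6/35 + 13/70 → 5/14
merge 13/70 + 8/35 → 29/70
merge 8/35 + 5/14 → 41/70
merge 29/70 + 41/70 → 1
L = 6/35 + 5/14 + 29/70 + 41/70 + 1 = 177/70 ≈ 2.529 bits/symbol.

2.529 bits/symbol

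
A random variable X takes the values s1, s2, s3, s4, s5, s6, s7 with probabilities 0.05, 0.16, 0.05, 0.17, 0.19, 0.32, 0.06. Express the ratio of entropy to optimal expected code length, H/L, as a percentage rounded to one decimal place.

97.5%

Entropy H = −Σ p log₂ p ≈ 2.5146 bits.
Huffman merges: 1/20+1/20→1/10; 3/50+1/10→4/25; 4/25+4/25→8/25; 17/100+19/100→9/25; 8/25+8/25→16/25; 9/25+16/25→1. L = 129/50 ≈ 2.5800.
Efficiency = H/L = 2.5146/2.5800 = 97.5%.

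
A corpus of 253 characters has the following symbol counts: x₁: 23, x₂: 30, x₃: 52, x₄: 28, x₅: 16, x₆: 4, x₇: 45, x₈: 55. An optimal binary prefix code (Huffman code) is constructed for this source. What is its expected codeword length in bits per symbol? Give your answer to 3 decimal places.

2.826 bits/symbol

Probabilities are the counts divided by 253.
Repeatedly combine the two least-probable nodes; the expected code length is the sum of the merged weights.
merge 4/253 + 16/253 → 20/253
merge 20/253 + 1/11 → 43/253
merge 28/253 + 30/253 → 58/253
merge 43/253 + 45/253 → 8/23
merge 52/253 + 5/23 → 107/253
merge 58/253 + 8/23 → 146/253
merge 107/253 + 146/253 → 1
L = 20/253 + 43/253 + 58/253 + 8/23 + 107/253 + 146/253 + 1 = 65/23 ≈ 2.826 bits/symbol.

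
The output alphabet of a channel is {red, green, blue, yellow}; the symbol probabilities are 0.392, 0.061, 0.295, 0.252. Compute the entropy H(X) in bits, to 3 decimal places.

1.796 bits

H = −Σ pᵢ log₂ pᵢ.
−0.392·log₂(0.392) = 0.5296
−0.061·log₂(0.061) = 0.2461
−0.295·log₂(0.295) = 0.5196
−0.252·log₂(0.252) = 0.5011
Sum ≈ 1.7964 → 1.796 bits.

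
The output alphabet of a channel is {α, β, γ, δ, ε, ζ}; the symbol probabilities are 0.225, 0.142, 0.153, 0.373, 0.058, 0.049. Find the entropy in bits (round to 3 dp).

2.281 bits

H = −Σ pᵢ log₂ pᵢ.
−0.225·log₂(0.225) = 0.4842
−0.142·log₂(0.142) = 0.3999
−0.153·log₂(0.153) = 0.4144
−0.373·log₂(0.373) = 0.5307
−0.058·log₂(0.058) = 0.2383
−0.049·log₂(0.049) = 0.2132
Sum ≈ 2.2806 → 2.281 bits.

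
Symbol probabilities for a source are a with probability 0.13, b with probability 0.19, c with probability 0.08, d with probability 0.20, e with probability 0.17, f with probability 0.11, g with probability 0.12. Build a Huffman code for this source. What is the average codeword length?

2.8 bits/symbol

Repeatedly combine the two least-probable nodes; the expected code length is the sum of the merged weights.
merge 2/25 + 11/100 → 19/100
merge 3/25 + 13/100 → 1/4
merge 17/100 + 19/100 → 9/25
merge 19/100 + 1/5 → 39/100
merge 1/4 + 9/25 → 61/100
merge 39/100 + 61/100 → 1
L = 19/100 + 1/4 + 9/25 + 39/100 + 61/100 + 1 = 14/5 = 2.8 bits/symbol.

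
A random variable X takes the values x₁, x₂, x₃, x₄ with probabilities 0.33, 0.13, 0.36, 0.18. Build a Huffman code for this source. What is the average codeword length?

Repeatedly combine the two least-probable nodes; the expected code length is the sum of the merged weights.
merge 13/100 + 9/50 → 31/100
merge 31/100 + 33/100 → 16/25
merge 9/25 + 16/25 → 1
L = 31/100 + 16/25 + 1 = 39/20 = 1.95 bits/symbol.

1.95 bits/symbol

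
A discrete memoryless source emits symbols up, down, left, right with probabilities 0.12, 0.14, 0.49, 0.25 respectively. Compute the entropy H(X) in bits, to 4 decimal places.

H = −Σ pᵢ log₂ pᵢ.
−0.12·log₂(0.12) = 0.3671
−0.14·log₂(0.14) = 0.3971
−0.49·log₂(0.49) = 0.5043
−0.25·log₂(0.25) = 0.5000
Sum ≈ 1.7685 → 1.7685 bits.

1.7685 bits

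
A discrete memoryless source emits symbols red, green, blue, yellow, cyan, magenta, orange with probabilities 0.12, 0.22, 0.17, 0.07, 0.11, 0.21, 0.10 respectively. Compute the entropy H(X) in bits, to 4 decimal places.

2.7061 bits

H = −Σ pᵢ log₂ pᵢ.
−0.12·log₂(0.12) = 0.3671
−0.22·log₂(0.22) = 0.4806
−0.17·log₂(0.17) = 0.4346
−0.07·log₂(0.07) = 0.2686
−0.11·log₂(0.11) = 0.3503
−0.21·log₂(0.21) = 0.4728
−0.10·log₂(0.10) = 0.3322
Sum ≈ 2.7061 → 2.7061 bits.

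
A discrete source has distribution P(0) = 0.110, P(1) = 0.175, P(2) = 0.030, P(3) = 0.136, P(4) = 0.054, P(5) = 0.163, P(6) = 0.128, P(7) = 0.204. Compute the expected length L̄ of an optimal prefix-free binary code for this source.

Repeatedly combine the two least-probable nodes; the expected code length is the sum of the merged weights.
merge 3/100 + 27/500 → 21/250
merge 21/250 + 11/100 → 97/500
merge 16/125 + 17/125 → 33/125
merge 163/1000 + 7/40 → 169/500
merge 97/500 + 51/250 → 199/500
merge 33/125 + 169/500 → 301/500
merge 199/500 + 301/500 → 1
L = 21/250 + 97/500 + 33/125 + 169/500 + 199/500 + 301/500 + 1 = 72/25 = 2.88 bits/symbol.

2.88 bits/symbol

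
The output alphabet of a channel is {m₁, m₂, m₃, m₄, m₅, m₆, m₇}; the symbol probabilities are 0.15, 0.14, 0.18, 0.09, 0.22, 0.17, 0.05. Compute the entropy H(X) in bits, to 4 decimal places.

2.6969 bits

H = −Σ pᵢ log₂ pᵢ.
−0.15·log₂(0.15) = 0.4105
−0.14·log₂(0.14) = 0.3971
−0.18·log₂(0.18) = 0.4453
−0.09·log₂(0.09) = 0.3127
−0.22·log₂(0.22) = 0.4806
−0.17·log₂(0.17) = 0.4346
−0.05·log₂(0.05) = 0.2161
Sum ≈ 2.6969 → 2.6969 bits.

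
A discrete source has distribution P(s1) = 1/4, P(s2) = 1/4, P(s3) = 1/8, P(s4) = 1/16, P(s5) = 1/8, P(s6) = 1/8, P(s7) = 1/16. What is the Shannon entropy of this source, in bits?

Each probability is a power of 1/2, so log₂(1/p) is an integer.
H = Σ p·log₂(1/p) = 1/4·2 + 1/4·2 + 1/8·3 + 1/16·4 + 1/8·3 + 1/8·3 + 1/16·4 = 2.625 bits.

2.625 bits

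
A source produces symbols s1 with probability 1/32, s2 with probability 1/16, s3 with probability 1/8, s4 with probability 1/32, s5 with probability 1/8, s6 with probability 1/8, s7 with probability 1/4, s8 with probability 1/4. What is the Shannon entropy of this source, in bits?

2.6875 bits

Each probability is a power of 1/2, so log₂(1/p) is an integer.
H = Σ p·log₂(1/p) = 1/32·5 + 1/16·4 + 1/8·3 + 1/32·5 + 1/8·3 + 1/8·3 + 1/4·2 + 1/4·2 = 2.6875 bits.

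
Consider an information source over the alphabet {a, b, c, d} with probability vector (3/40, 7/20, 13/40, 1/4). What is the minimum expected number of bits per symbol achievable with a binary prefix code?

1.975 bits/symbol

Repeatedly combine the two least-probable nodes; the expected code length is the sum of the merged weights.
merge 3/40 + 1/4 → 13/40
merge 13/40 + 13/40 → 13/20
merge 7/20 + 13/20 → 1
L = 13/40 + 13/20 + 1 = 79/40 = 1.975 bits/symbol.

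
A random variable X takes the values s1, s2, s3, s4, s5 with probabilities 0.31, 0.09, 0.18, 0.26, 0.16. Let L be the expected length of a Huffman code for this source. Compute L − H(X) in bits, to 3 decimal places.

Entropy H = −Σ p log₂ p ≈ 2.2101 bits.
Huffman merges: 9/100+4/25→1/4; 9/50+1/4→43/100; 13/50+31/100→57/100; 43/100+57/100→1. L = 9/4 ≈ 2.2500.
L − H = 2.2500 − 2.2101 = 0.040 bits.

0.040 bits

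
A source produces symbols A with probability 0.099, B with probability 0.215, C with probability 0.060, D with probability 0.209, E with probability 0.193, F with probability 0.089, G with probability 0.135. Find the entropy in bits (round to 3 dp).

H = −Σ pᵢ log₂ pᵢ.
−0.099·log₂(0.099) = 0.3303
−0.215·log₂(0.215) = 0.4768
−0.060·log₂(0.060) = 0.2435
−0.209·log₂(0.209) = 0.4720
−0.193·log₂(0.193) = 0.4581
−0.089·log₂(0.089) = 0.3106
−0.135·log₂(0.135) = 0.3900
Sum ≈ 2.6813 → 2.681 bits.

2.681 bits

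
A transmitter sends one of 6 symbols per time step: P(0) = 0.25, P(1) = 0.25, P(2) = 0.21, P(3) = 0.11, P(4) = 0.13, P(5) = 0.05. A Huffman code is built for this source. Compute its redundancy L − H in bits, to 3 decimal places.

Entropy H = −Σ p log₂ p ≈ 2.4219 bits.
Huffman merges: 1/20+11/100→4/25; 13/100+4/25→29/100; 21/100+1/4→23/50; 1/4+29/100→27/50; 23/50+27/50→1. L = 49/20 ≈ 2.4500.
L − H = 2.4500 − 2.4219 = 0.028 bits.

0.028 bits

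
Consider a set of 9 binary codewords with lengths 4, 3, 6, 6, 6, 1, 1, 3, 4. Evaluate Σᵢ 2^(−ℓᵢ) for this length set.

With common denominator 2^6 = 64: Σ 2^(−ℓᵢ) = 4/64 + 8/64 + 1/64 + 1/64 + 1/64 + 32/64 + 32/64 + 8/64 + 4/64 = 91/64 = 1.421875.

1.421875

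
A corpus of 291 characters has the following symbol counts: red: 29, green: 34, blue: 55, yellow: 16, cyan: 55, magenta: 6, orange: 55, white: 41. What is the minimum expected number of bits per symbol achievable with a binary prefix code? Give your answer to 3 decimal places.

2.873 bits/symbol

Probabilities are the counts divided by 291.
Repeatedly combine the two least-probable nodes; the expected code length is the sum of the merged weights.
merge 2/97 + 16/291 → 22/291
merge 22/291 + 29/291 → 17/97
merge 34/291 + 41/291 → 25/97
merge 17/97 + 55/291 → 106/291
merge 55/291 + 55/291 → 110/291
merge 25/97 + 106/291 → 181/291
merge 110/291 + 181/291 → 1
L = 22/291 + 17/97 + 25/97 + 106/291 + 110/291 + 181/291 + 1 = 836/291 ≈ 2.873 bits/symbol.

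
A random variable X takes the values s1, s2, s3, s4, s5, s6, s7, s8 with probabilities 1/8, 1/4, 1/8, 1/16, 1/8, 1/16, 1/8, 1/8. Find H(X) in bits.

2.875 bits

Each probability is a power of 1/2, so log₂(1/p) is an integer.
H = Σ p·log₂(1/p) = 1/8·3 + 1/4·2 + 1/8·3 + 1/16·4 + 1/8·3 + 1/16·4 + 1/8·3 + 1/8·3 = 2.875 bits.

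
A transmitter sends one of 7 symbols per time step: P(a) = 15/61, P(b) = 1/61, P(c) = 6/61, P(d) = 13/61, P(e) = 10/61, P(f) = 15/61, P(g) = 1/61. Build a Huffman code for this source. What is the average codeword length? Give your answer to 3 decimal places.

Repeatedly combine the two least-probable nodes; the expected code length is the sum of the merged weights.
merge 1/61 + 1/61 → 2/61
merge 2/61 + 6/61 → 8/61
merge 8/61 + 10/61 → 18/61
merge 13/61 + 15/61 → 28/61
merge 15/61 + 18/61 → 33/61
merge 28/61 + 33/61 → 1
L = 2/61 + 8/61 + 18/61 + 28/61 + 33/61 + 1 = 150/61 ≈ 2.459 bits/symbol.

2.459 bits/symbol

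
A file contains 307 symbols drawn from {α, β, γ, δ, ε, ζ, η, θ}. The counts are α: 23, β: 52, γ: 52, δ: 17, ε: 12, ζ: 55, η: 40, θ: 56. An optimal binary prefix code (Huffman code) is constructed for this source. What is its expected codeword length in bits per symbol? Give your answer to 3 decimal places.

Probabilities are the counts divided by 307.
Repeatedly combine the two least-probable nodes; the expected code length is the sum of the merged weights.
merge 12/307 + 17/307 → 29/307
merge 23/307 + 29/307 → 52/307
merge 40/307 + 52/307 → 92/307
merge 52/307 + 52/307 → 104/307
merge 55/307 + 56/307 → 111/307
merge 92/307 + 104/307 → 196/307
merge 111/307 + 196/307 → 1
L = 29/307 + 52/307 + 92/307 + 104/307 + 111/307 + 196/307 + 1 = 891/307 ≈ 2.902 bits/symbol.

2.902 bits/symbol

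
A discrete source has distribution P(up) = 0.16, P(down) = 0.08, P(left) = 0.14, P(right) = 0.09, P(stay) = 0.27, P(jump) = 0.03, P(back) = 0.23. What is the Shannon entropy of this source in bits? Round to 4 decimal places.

H = −Σ pᵢ log₂ pᵢ.
−0.16·log₂(0.16) = 0.4230
−0.08·log₂(0.08) = 0.2915
−0.14·log₂(0.14) = 0.3971
−0.09·log₂(0.09) = 0.3127
−0.27·log₂(0.27) = 0.5100
−0.03·log₂(0.03) = 0.1518
−0.23·log₂(0.23) = 0.4877
Sum ≈ 2.5737 → 2.5737 bits.

2.5737 bits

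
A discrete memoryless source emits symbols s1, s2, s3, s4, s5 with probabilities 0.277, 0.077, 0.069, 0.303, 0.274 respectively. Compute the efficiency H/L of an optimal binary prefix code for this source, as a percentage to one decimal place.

Entropy H = −Σ p log₂ p ≈ 2.0977 bits.
Huffman merges: 69/1000+77/1000→73/500; 73/500+137/500→21/50; 277/1000+303/1000→29/50; 21/50+29/50→1. L = 1073/500 ≈ 2.1460.
Efficiency = H/L = 2.0977/2.1460 = 97.7%.

97.7%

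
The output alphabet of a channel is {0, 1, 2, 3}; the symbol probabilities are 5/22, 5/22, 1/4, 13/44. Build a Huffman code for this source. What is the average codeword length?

2 bits/symbol

Repeatedly combine the two least-probable nodes; the expected code length is the sum of the merged weights.
merge 5/22 + 5/22 → 5/11
merge 1/4 + 13/44 → 6/11
merge 5/11 + 6/11 → 1
L = 5/11 + 6/11 + 1 = 2 bits/symbol.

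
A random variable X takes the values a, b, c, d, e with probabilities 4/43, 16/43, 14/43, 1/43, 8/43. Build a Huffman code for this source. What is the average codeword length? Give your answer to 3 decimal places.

2.047 bits/symbol

Repeatedly combine the two least-probable nodes; the expected code length is the sum of the merged weights.
merge 1/43 + 4/43 → 5/43
merge 5/43 + 8/43 → 13/43
merge 13/43 + 14/43 → 27/43
merge 16/43 + 27/43 → 1
L = 5/43 + 13/43 + 27/43 + 1 = 88/43 ≈ 2.047 bits/symbol.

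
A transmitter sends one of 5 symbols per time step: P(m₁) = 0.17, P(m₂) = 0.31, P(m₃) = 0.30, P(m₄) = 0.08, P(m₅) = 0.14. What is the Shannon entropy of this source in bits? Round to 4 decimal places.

H = −Σ pᵢ log₂ pᵢ.
−0.17·log₂(0.17) = 0.4346
−0.31·log₂(0.31) = 0.5238
−0.30·log₂(0.30) = 0.5211
−0.08·log₂(0.08) = 0.2915
−0.14·log₂(0.14) = 0.3971
Sum ≈ 2.1681 → 2.1681 bits.

2.1681 bits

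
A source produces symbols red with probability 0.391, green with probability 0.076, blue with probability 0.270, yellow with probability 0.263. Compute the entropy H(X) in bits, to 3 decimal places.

H = −Σ pᵢ log₂ pᵢ.
−0.391·log₂(0.391) = 0.5297
−0.076·log₂(0.076) = 0.2826
−0.270·log₂(0.270) = 0.5100
−0.263·log₂(0.263) = 0.5068
Sum ≈ 1.8291 → 1.829 bits.

1.829 bits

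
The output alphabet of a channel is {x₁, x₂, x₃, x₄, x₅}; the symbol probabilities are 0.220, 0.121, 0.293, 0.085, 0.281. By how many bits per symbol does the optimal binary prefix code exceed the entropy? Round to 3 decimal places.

Entropy H = −Σ p log₂ p ≈ 2.1851 bits.
Huffman merges: 17/200+121/1000→103/500; 103/500+11/50→213/500; 281/1000+293/1000→287/500; 213/500+287/500→1. L = 1103/500 ≈ 2.2060.
L − H = 2.2060 − 2.1851 = 0.021 bits.

0.021 bits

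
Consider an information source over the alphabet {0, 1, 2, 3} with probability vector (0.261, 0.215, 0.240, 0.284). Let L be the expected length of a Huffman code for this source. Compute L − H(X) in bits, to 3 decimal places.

Entropy H = −Σ p log₂ p ≈ 1.9925 bits.
Huffman merges: 43/200+6/25→91/200; 261/1000+71/250→109/200; 91/200+109/200→1. L = 2 ≈ 2.0000.
L − H = 2.0000 − 1.9925 = 0.008 bits.

0.008 bits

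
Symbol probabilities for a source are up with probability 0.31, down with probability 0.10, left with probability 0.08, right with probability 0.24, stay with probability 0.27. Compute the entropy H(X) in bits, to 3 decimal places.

H = −Σ pᵢ log₂ pᵢ.
−0.31·log₂(0.31) = 0.5238
−0.10·log₂(0.10) = 0.3322
−0.08·log₂(0.08) = 0.2915
−0.24·log₂(0.24) = 0.4941
−0.27·log₂(0.27) = 0.5100
Sum ≈ 2.1517 → 2.152 bits.

2.152 bits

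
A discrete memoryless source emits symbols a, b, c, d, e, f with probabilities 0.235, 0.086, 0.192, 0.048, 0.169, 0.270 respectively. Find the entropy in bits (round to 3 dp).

2.406 bits

H = −Σ pᵢ log₂ pᵢ.
−0.235·log₂(0.235) = 0.4910
−0.086·log₂(0.086) = 0.3044
−0.192·log₂(0.192) = 0.4571
−0.048·log₂(0.048) = 0.2103
−0.169·log₂(0.169) = 0.4335
−0.270·log₂(0.270) = 0.5100
Sum ≈ 2.4063 → 2.406 bits.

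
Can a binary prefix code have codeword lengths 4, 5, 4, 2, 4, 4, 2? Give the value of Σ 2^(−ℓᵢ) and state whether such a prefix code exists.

With common denominator 2^5 = 32: Σ 2^(−ℓᵢ) = 2/32 + 1/32 + 2/32 + 8/32 + 2/32 + 2/32 + 8/32 = 25/32 = 0.78125.
Kraft's inequality requires Σ ≤ 1; here Σ = 0.78125 ≤ 1, so such a prefix code exists.

0.78125; yes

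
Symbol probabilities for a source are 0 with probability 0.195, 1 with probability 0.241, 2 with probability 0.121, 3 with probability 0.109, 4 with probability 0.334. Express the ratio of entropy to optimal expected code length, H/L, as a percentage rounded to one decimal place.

Entropy H = −Σ p log₂ p ≈ 2.2003 bits.
Huffman merges: 109/1000+121/1000→23/100; 39/200+23/100→17/40; 241/1000+167/500→23/40; 17/40+23/40→1. L = 223/100 ≈ 2.2300.
Efficiency = H/L = 2.2003/2.2300 = 98.7%.

98.7%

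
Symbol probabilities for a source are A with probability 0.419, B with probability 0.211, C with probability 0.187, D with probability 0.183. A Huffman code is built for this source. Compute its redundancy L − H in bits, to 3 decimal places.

0.051 bits

Entropy H = −Σ p log₂ p ≈ 1.9002 bits.
Huffman merges: 183/1000+187/1000→37/100; 211/1000+37/100→581/1000; 419/1000+581/1000→1. L = 1951/1000 ≈ 1.9510.
L − H = 1.9510 − 1.9002 = 0.051 bits.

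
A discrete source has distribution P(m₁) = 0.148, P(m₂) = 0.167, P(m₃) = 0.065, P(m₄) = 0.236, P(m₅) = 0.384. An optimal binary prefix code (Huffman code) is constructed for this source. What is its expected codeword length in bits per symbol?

2.209 bits/symbol

Repeatedly combine the two least-probable nodes; the expected code length is the sum of the merged weights.
merge 13/200 + 37/250 → 213/1000
merge 167/1000 + 213/1000 → 19/50
merge 59/250 + 19/50 → 77/125
merge 48/125 + 77/125 → 1
L = 213/1000 + 19/50 + 77/125 + 1 = 2209/1000 = 2.209 bits/symbol.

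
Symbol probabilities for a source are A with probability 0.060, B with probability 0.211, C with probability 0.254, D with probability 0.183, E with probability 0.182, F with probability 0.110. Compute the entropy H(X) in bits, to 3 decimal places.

H = −Σ pᵢ log₂ pᵢ.
−0.060·log₂(0.060) = 0.2435
−0.211·log₂(0.211) = 0.4736
−0.254·log₂(0.254) = 0.5022
−0.183·log₂(0.183) = 0.4484
−0.182·log₂(0.182) = 0.4474
−0.110·log₂(0.110) = 0.3503
Sum ≈ 2.4654 → 2.465 bits.

2.465 bits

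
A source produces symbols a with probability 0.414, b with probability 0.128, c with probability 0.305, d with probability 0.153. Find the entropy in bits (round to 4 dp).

H = −Σ pᵢ log₂ pᵢ.
−0.414·log₂(0.414) = 0.5267
−0.128·log₂(0.128) = 0.3796
−0.305·log₂(0.305) = 0.5225
−0.153·log₂(0.153) = 0.4144
Sum ≈ 1.8432 → 1.8432 bits.

1.8432 bits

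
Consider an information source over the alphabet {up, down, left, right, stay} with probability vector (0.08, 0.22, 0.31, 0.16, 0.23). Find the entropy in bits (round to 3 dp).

2.207 bits

H = −Σ pᵢ log₂ pᵢ.
−0.08·log₂(0.08) = 0.2915
−0.22·log₂(0.22) = 0.4806
−0.31·log₂(0.31) = 0.5238
−0.16·log₂(0.16) = 0.4230
−0.23·log₂(0.23) = 0.4877
Sum ≈ 2.2066 → 2.207 bits.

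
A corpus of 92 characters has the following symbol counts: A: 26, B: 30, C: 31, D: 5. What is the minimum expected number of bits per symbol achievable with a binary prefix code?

2 bits/symbol

Probabilities are the counts divided by 92.
Repeatedly combine the two least-probable nodes; the expected code length is the sum of the merged weights.
merge 5/92 + 13/46 → 31/92
merge 15/46 + 31/92 → 61/92
merge 31/92 + 61/92 → 1
L = 31/92 + 61/92 + 1 = 2 bits/symbol.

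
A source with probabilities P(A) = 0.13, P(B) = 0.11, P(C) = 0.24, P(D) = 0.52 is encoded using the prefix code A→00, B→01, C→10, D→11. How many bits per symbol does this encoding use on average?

L̄ = Σ pᵢ·ℓᵢ = 0.13·2 + 0.11·2 + 0.24·2 + 0.52·2 = 2 bits/symbol.

2 bits/symbol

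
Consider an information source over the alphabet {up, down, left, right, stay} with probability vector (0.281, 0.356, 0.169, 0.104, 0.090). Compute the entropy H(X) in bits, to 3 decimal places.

H = −Σ pᵢ log₂ pᵢ.
−0.281·log₂(0.281) = 0.5146
−0.356·log₂(0.356) = 0.5305
−0.169·log₂(0.169) = 0.4335
−0.104·log₂(0.104) = 0.3396
−0.090·log₂(0.090) = 0.3127
Sum ≈ 2.1308 → 2.131 bits.

2.131 bits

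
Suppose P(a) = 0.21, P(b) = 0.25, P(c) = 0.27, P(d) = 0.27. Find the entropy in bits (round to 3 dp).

H = −Σ pᵢ log₂ pᵢ.
−0.21·log₂(0.21) = 0.4728
−0.25·log₂(0.25) = 0.5000
−0.27·log₂(0.27) = 0.5100
−0.27·log₂(0.27) = 0.5100
Sum ≈ 1.9929 → 1.993 bits.

1.993 bits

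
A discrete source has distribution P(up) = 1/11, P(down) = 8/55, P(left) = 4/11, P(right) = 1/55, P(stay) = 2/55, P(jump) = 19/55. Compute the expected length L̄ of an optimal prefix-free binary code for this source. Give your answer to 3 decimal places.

Repeatedly combine the two least-probable nodes; the expected code length is the sum of the merged weights.
merge 1/55 + 2/55 → 3/55
merge 3/55 + 1/11 → 8/55
merge 8/55 + 8/55 → 16/55
merge 16/55 + 19/55 → 7/11
merge 4/11 + 7/11 → 1
L = 3/55 + 8/55 + 16/55 + 7/11 + 1 = 117/55 ≈ 2.127 bits/symbol.

2.127 bits/symbol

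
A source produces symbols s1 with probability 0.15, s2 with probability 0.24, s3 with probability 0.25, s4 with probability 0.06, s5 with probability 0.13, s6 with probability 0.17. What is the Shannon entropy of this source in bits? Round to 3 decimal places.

2.465 bits

H = −Σ pᵢ log₂ pᵢ.
−0.15·log₂(0.15) = 0.4105
−0.24·log₂(0.24) = 0.4941
−0.25·log₂(0.25) = 0.5000
−0.06·log₂(0.06) = 0.2435
−0.13·log₂(0.13) = 0.3826
−0.17·log₂(0.17) = 0.4346
Sum ≈ 2.4654 → 2.465 bits.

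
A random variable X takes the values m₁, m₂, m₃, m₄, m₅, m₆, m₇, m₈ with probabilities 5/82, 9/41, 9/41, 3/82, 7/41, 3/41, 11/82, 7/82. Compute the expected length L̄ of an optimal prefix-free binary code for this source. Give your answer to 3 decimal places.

2.817 bits/symbol

Repeatedly combine the two least-probable nodes; the expected code length is the sum of the merged weights.
merge 3/82 + 5/82 → 4/41
merge 3/41 + 7/82 → 13/82
merge 4/41 + 11/82 → 19/82
merge 13/82 + 7/41 → 27/82
merge 9/41 + 9/41 → 18/41
merge 19/82 + 27/82 → 23/41
merge 18/41 + 23/41 → 1
L = 4/41 + 13/82 + 19/82 + 27/82 + 18/41 + 23/41 + 1 = 231/82 ≈ 2.817 bits/symbol.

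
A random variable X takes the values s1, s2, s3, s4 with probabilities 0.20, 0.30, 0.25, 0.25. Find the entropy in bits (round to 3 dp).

H = −Σ pᵢ log₂ pᵢ.
−0.20·log₂(0.20) = 0.4644
−0.30·log₂(0.30) = 0.5211
−0.25·log₂(0.25) = 0.5000
−0.25·log₂(0.25) = 0.5000
Sum ≈ 1.9855 → 1.985 bits.

1.985 bits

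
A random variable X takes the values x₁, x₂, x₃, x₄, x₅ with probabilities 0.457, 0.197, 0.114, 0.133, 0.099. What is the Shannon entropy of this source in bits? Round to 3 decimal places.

H = −Σ pᵢ log₂ pᵢ.
−0.457·log₂(0.457) = 0.5163
−0.197·log₂(0.197) = 0.4617
−0.114·log₂(0.114) = 0.3571
−0.133·log₂(0.133) = 0.3871
−0.099·log₂(0.099) = 0.3303
Sum ≈ 2.0526 → 2.053 bits.

2.053 bits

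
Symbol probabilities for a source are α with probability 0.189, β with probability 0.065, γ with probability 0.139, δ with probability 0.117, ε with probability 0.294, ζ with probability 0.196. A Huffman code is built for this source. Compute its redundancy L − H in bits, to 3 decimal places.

Entropy H = −Σ p log₂ p ≈ 2.4485 bits.
Huffman merges: 13/200+117/1000→91/500; 139/1000+91/500→321/1000; 189/1000+49/250→77/200; 147/500+321/1000→123/200; 77/200+123/200→1. L = 2503/1000 ≈ 2.5030.
L − H = 2.5030 − 2.4485 = 0.054 bits.

0.054 bits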